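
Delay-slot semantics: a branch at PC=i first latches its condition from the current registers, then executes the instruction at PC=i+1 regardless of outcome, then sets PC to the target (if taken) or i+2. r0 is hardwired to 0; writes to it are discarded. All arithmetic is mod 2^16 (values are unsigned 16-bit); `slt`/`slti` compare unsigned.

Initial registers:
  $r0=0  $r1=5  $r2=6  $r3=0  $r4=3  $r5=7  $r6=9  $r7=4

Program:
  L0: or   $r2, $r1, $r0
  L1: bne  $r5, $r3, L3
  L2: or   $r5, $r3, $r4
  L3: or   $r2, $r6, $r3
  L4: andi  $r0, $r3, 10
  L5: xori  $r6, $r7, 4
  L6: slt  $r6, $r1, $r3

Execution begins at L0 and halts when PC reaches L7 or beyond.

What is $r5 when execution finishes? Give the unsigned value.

3

#0 or   $r2, $r1, $r0 ; 0/5/5/0/3/7/9/4
#1 bne  $r5, $r3, L3 ; 0/5/5/0/3/7/9/4 ; →target
#2 or   $r5, $r3, $r4 ; 0/5/5/0/3/3/9/4
#3 or   $r2, $r6, $r3 ; 0/5/9/0/3/3/9/4
#4 andi  $r0, $r3, 10 ; 0/5/9/0/3/3/9/4
#5 xori  $r6, $r7, 4 ; 0/5/9/0/3/3/0/4
#6 slt  $r6, $r1, $r3 ; 0/5/9/0/3/3/0/4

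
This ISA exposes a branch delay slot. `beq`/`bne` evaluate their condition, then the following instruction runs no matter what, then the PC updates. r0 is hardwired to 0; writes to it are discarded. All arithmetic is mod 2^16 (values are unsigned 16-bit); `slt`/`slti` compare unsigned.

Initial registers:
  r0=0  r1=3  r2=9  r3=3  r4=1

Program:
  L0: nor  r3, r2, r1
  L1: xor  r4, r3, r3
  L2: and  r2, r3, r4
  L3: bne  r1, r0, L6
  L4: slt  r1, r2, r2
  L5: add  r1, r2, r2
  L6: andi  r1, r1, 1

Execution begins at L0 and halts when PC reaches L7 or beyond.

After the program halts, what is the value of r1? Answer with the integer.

0

[0] nor  r3, r2, r1  →  {r0:0, r1:3, r2:9, r3:65524, r4:1}
[1] xor  r4, r3, r3  →  {r0:0, r1:3, r2:9, r3:65524, r4:0}
[2] and  r2, r3, r4  →  {r0:0, r1:3, r2:0, r3:65524, r4:0}
[3] bne  r1, r0, L6  →  {r0:0, r1:3, r2:0, r3:65524, r4:0}  ⟨branch taken⟩
[4] slt  r1, r2, r2  →  {r0:0, r1:0, r2:0, r3:65524, r4:0}
[6] andi  r1, r1, 1  →  {r0:0, r1:0, r2:0, r3:65524, r4:0}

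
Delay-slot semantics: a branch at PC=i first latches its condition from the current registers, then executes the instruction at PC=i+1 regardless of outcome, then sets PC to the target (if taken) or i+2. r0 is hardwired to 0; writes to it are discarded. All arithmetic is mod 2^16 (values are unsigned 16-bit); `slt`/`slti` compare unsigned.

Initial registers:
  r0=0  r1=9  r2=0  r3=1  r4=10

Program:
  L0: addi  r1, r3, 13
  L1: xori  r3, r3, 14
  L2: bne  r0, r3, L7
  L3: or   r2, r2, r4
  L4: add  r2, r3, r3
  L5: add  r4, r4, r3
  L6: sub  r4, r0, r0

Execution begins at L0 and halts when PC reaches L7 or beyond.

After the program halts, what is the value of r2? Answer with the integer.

10

  step pc=0: addi  r1, r3, 13  regs=(0,14,0,1,10)
  step pc=1: xori  r3, r3, 14  regs=(0,14,0,15,10)
  step pc=2: bne  r0, r3, L7  cond=T  regs=(0,14,0,15,10)
  step pc=3: or   r2, r2, r4  regs=(0,14,10,15,10)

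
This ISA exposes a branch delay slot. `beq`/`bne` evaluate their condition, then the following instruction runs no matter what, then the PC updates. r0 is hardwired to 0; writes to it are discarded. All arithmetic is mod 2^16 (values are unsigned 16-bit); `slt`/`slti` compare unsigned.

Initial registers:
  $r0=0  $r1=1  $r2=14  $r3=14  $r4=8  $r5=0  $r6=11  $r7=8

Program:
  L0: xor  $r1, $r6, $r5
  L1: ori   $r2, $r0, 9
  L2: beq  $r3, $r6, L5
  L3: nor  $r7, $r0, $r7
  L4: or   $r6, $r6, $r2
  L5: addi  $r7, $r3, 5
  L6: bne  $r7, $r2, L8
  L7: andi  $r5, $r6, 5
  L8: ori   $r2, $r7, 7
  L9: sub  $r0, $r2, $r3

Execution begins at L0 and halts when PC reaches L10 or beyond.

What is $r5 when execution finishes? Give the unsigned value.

#0 xor  $r1, $r6, $r5 ; 0/11/14/14/8/0/11/8
#1 ori   $r2, $r0, 9 ; 0/11/9/14/8/0/11/8
#2 beq  $r3, $r6, L5 ; 0/11/9/14/8/0/11/8 ; →fallthru
#3 nor  $r7, $r0, $r7 ; 0/11/9/14/8/0/11/65527
#4 or   $r6, $r6, $r2 ; 0/11/9/14/8/0/11/65527
#5 addi  $r7, $r3, 5 ; 0/11/9/14/8/0/11/19
#6 bne  $r7, $r2, L8 ; 0/11/9/14/8/0/11/19 ; →target
#7 andi  $r5, $r6, 5 ; 0/11/9/14/8/1/11/19
#8 ori   $r2, $r7, 7 ; 0/11/23/14/8/1/11/19
#9 sub  $r0, $r2, $r3 ; 0/11/23/14/8/1/11/19

1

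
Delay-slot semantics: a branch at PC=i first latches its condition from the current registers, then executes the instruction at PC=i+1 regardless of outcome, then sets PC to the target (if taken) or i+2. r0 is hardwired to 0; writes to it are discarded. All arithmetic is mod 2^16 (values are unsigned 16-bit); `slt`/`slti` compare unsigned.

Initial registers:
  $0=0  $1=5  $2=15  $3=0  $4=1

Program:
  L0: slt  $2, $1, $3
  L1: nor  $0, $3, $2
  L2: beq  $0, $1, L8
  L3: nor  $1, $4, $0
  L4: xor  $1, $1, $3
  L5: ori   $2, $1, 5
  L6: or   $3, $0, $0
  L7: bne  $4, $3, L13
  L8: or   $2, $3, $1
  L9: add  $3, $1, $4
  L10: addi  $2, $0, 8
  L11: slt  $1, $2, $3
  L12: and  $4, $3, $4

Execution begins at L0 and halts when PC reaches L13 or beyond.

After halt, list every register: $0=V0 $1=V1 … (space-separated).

  step pc=0: slt  $2, $1, $3  regs=(0,5,0,0,1)
  step pc=1: nor  $0, $3, $2  regs=(0,5,0,0,1)
  step pc=2: beq  $0, $1, L8  cond=F  regs=(0,5,0,0,1)
  step pc=3: nor  $1, $4, $0  regs=(0,65534,0,0,1)
  step pc=4: xor  $1, $1, $3  regs=(0,65534,0,0,1)
  step pc=5: ori   $2, $1, 5  regs=(0,65534,65535,0,1)
  step pc=6: or   $3, $0, $0  regs=(0,65534,65535,0,1)
  step pc=7: bne  $4, $3, L13  cond=T  regs=(0,65534,65535,0,1)
  step pc=8: or   $2, $3, $1  regs=(0,65534,65534,0,1)

$0=0 $1=65534 $2=65534 $3=0 $4=1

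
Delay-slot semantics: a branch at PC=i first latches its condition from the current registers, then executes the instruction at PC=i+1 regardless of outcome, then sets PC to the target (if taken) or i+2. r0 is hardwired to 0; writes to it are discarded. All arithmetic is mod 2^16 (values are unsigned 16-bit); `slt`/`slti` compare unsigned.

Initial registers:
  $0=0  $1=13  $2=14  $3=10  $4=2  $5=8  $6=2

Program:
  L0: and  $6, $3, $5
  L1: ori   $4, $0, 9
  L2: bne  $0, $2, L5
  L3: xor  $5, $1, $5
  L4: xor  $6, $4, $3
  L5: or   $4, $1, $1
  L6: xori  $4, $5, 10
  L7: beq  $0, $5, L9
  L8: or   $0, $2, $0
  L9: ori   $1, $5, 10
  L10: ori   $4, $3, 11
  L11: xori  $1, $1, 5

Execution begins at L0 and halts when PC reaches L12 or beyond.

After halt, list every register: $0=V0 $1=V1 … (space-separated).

PC=0  and  $6, $3, $5        | $0=0 $1=13 $2=14 $3=10 $4=2 $5=8 $6=8
PC=1  ori   $4, $0, 9        | $0=0 $1=13 $2=14 $3=10 $4=9 $5=8 $6=8
PC=2  bne  $0, $2, L5        | $0=0 $1=13 $2=14 $3=10 $4=9 $5=8 $6=8  [TAKEN]
PC=3  xor  $5, $1, $5        | $0=0 $1=13 $2=14 $3=10 $4=9 $5=5 $6=8
PC=5  or   $4, $1, $1        | $0=0 $1=13 $2=14 $3=10 $4=13 $5=5 $6=8
PC=6  xori  $4, $5, 10       | $0=0 $1=13 $2=14 $3=10 $4=15 $5=5 $6=8
PC=7  beq  $0, $5, L9        | $0=0 $1=13 $2=14 $3=10 $4=15 $5=5 $6=8  [not taken]
PC=8  or   $0, $2, $0        | $0=0 $1=13 $2=14 $3=10 $4=15 $5=5 $6=8
PC=9  ori   $1, $5, 10       | $0=0 $1=15 $2=14 $3=10 $4=15 $5=5 $6=8
PC=10 ori   $4, $3, 11       | $0=0 $1=15 $2=14 $3=10 $4=11 $5=5 $6=8
PC=11 xori  $1, $1, 5        | $0=0 $1=10 $2=14 $3=10 $4=11 $5=5 $6=8

$0=0 $1=10 $2=14 $3=10 $4=11 $5=5 $6=8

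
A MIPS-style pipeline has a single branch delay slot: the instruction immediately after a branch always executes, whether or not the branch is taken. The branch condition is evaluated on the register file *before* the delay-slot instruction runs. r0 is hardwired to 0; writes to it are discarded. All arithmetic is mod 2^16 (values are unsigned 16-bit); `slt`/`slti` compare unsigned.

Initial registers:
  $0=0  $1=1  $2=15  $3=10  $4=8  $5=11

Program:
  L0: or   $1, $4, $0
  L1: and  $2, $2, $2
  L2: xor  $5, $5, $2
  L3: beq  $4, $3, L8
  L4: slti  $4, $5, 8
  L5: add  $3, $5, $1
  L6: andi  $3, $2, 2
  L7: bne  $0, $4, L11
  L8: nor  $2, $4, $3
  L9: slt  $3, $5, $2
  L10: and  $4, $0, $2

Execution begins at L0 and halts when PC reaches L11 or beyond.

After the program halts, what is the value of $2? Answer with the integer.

  step pc=0: or   $1, $4, $0  regs=(0,8,15,10,8,11)
  step pc=1: and  $2, $2, $2  regs=(0,8,15,10,8,11)
  step pc=2: xor  $5, $5, $2  regs=(0,8,15,10,8,4)
  step pc=3: beq  $4, $3, L8  cond=F  regs=(0,8,15,10,8,4)
  step pc=4: slti  $4, $5, 8  regs=(0,8,15,10,1,4)
  step pc=5: add  $3, $5, $1  regs=(0,8,15,12,1,4)
  step pc=6: andi  $3, $2, 2  regs=(0,8,15,2,1,4)
  step pc=7: bne  $0, $4, L11  cond=T  regs=(0,8,15,2,1,4)
  step pc=8: nor  $2, $4, $3  regs=(0,8,65532,2,1,4)

65532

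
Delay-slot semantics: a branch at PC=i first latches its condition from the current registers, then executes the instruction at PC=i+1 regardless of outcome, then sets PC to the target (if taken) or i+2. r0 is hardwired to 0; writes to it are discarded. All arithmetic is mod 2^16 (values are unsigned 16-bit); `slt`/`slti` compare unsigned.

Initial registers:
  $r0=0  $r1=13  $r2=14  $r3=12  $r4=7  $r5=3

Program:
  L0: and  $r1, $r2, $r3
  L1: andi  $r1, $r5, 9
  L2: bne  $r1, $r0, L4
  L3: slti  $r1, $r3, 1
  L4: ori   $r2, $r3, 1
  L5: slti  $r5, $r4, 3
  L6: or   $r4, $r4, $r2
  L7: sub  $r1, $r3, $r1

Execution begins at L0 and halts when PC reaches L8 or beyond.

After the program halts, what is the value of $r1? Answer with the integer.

12

  step pc=0: and  $r1, $r2, $r3  regs=(0,12,14,12,7,3)
  step pc=1: andi  $r1, $r5, 9  regs=(0,1,14,12,7,3)
  step pc=2: bne  $r1, $r0, L4  cond=T  regs=(0,1,14,12,7,3)
  step pc=3: slti  $r1, $r3, 1  regs=(0,0,14,12,7,3)
  step pc=4: ori   $r2, $r3, 1  regs=(0,0,13,12,7,3)
  step pc=5: slti  $r5, $r4, 3  regs=(0,0,13,12,7,0)
  step pc=6: or   $r4, $r4, $r2  regs=(0,0,13,12,15,0)
  step pc=7: sub  $r1, $r3, $r1  regs=(0,12,13,12,15,0)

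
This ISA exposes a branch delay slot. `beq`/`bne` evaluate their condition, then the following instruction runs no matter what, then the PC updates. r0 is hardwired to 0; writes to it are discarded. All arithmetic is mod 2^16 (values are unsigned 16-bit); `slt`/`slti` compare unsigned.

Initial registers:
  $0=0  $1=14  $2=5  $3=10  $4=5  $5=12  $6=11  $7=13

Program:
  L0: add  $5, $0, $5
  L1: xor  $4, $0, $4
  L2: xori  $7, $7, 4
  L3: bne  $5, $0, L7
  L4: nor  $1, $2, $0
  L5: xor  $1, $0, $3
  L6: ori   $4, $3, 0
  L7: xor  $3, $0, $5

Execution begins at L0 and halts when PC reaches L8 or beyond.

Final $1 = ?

65530

#0 add  $5, $0, $5 ; 0/14/5/10/5/12/11/13
#1 xor  $4, $0, $4 ; 0/14/5/10/5/12/11/13
#2 xori  $7, $7, 4 ; 0/14/5/10/5/12/11/9
#3 bne  $5, $0, L7 ; 0/14/5/10/5/12/11/9 ; →target
#4 nor  $1, $2, $0 ; 0/65530/5/10/5/12/11/9
#7 xor  $3, $0, $5 ; 0/65530/5/12/5/12/11/9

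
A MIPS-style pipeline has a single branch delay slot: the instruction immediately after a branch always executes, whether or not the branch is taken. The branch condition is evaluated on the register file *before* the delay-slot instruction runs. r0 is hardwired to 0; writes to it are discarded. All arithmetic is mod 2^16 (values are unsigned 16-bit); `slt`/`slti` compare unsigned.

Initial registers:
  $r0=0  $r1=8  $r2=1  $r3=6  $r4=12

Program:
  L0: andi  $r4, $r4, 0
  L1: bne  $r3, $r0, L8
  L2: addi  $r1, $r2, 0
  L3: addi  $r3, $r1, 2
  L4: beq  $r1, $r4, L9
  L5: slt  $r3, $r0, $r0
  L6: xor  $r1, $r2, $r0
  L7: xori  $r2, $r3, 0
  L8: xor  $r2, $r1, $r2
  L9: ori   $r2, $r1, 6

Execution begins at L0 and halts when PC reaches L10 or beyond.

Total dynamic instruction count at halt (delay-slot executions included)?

  step pc=0: andi  $r4, $r4, 0  regs=(0,8,1,6,0)
  step pc=1: bne  $r3, $r0, L8  cond=T  regs=(0,8,1,6,0)
  step pc=2: addi  $r1, $r2, 0  regs=(0,1,1,6,0)
  step pc=8: xor  $r2, $r1, $r2  regs=(0,1,0,6,0)
  step pc=9: ori   $r2, $r1, 6  regs=(0,1,7,6,0)

5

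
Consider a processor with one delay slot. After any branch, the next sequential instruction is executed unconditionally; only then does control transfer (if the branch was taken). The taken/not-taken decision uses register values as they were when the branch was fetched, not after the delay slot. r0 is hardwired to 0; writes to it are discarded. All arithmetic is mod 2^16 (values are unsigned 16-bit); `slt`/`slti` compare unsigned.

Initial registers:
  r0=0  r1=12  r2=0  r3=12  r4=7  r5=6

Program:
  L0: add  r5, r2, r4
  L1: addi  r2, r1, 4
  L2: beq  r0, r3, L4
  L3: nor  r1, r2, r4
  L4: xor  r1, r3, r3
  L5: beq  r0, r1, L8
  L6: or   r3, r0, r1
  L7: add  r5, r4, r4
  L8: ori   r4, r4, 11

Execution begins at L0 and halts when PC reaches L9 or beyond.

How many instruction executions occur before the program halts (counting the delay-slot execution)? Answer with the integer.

PC=0  add  r5, r2, r4        | r0=0 r1=12 r2=0 r3=12 r4=7 r5=7
PC=1  addi  r2, r1, 4        | r0=0 r1=12 r2=16 r3=12 r4=7 r5=7
PC=2  beq  r0, r3, L4        | r0=0 r1=12 r2=16 r3=12 r4=7 r5=7  [not taken]
PC=3  nor  r1, r2, r4        | r0=0 r1=65512 r2=16 r3=12 r4=7 r5=7
PC=4  xor  r1, r3, r3        | r0=0 r1=0 r2=16 r3=12 r4=7 r5=7
PC=5  beq  r0, r1, L8        | r0=0 r1=0 r2=16 r3=12 r4=7 r5=7  [TAKEN]
PC=6  or   r3, r0, r1        | r0=0 r1=0 r2=16 r3=0 r4=7 r5=7
PC=8  ori   r4, r4, 11       | r0=0 r1=0 r2=16 r3=0 r4=15 r5=7

8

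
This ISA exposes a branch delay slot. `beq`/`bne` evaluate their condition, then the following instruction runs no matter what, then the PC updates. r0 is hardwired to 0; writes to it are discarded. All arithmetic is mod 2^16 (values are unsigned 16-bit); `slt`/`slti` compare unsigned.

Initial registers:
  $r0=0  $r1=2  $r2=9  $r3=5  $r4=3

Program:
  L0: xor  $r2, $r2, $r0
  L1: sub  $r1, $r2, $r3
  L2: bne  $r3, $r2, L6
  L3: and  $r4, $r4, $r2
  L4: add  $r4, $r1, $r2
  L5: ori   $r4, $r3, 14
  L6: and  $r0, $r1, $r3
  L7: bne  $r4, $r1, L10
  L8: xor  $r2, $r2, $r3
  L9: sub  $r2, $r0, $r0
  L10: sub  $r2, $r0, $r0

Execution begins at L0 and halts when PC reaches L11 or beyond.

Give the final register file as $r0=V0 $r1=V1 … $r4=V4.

$r0=0 $r1=4 $r2=0 $r3=5 $r4=1

#0 xor  $r2, $r2, $r0 ; 0/2/9/5/3
#1 sub  $r1, $r2, $r3 ; 0/4/9/5/3
#2 bne  $r3, $r2, L6 ; 0/4/9/5/3 ; →target
#3 and  $r4, $r4, $r2 ; 0/4/9/5/1
#6 and  $r0, $r1, $r3 ; 0/4/9/5/1
#7 bne  $r4, $r1, L10 ; 0/4/9/5/1 ; →target
#8 xor  $r2, $r2, $r3 ; 0/4/12/5/1
#10 sub  $r2, $r0, $r0 ; 0/4/0/5/1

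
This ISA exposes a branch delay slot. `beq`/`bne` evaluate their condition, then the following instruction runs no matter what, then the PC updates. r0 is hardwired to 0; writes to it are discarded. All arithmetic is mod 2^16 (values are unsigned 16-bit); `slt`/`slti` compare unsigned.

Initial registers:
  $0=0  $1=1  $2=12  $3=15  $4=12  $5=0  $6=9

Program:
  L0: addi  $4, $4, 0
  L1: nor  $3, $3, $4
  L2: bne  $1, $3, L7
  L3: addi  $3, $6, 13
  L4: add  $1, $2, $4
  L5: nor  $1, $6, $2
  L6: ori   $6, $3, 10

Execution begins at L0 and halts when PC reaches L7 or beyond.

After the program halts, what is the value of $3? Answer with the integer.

PC=0  addi  $4, $4, 0        | $0=0 $1=1 $2=12 $3=15 $4=12 $5=0 $6=9
PC=1  nor  $3, $3, $4        | $0=0 $1=1 $2=12 $3=65520 $4=12 $5=0 $6=9
PC=2  bne  $1, $3, L7        | $0=0 $1=1 $2=12 $3=65520 $4=12 $5=0 $6=9  [TAKEN]
PC=3  addi  $3, $6, 13       | $0=0 $1=1 $2=12 $3=22 $4=12 $5=0 $6=9

22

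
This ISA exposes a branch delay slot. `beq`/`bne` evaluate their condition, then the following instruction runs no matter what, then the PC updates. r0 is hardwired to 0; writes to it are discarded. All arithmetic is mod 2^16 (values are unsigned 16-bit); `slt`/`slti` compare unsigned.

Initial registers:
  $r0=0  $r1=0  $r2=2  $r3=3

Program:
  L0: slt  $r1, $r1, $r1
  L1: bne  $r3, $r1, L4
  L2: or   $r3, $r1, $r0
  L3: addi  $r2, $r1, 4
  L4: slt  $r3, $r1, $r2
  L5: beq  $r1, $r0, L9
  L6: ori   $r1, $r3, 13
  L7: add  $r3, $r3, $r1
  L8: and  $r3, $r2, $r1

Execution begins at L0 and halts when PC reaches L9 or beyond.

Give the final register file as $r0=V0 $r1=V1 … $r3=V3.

  step pc=0: slt  $r1, $r1, $r1  regs=(0,0,2,3)
  step pc=1: bne  $r3, $r1, L4  cond=T  regs=(0,0,2,3)
  step pc=2: or   $r3, $r1, $r0  regs=(0,0,2,0)
  step pc=4: slt  $r3, $r1, $r2  regs=(0,0,2,1)
  step pc=5: beq  $r1, $r0, L9  cond=T  regs=(0,0,2,1)
  step pc=6: ori   $r1, $r3, 13  regs=(0,13,2,1)

$r0=0 $r1=13 $r2=2 $r3=1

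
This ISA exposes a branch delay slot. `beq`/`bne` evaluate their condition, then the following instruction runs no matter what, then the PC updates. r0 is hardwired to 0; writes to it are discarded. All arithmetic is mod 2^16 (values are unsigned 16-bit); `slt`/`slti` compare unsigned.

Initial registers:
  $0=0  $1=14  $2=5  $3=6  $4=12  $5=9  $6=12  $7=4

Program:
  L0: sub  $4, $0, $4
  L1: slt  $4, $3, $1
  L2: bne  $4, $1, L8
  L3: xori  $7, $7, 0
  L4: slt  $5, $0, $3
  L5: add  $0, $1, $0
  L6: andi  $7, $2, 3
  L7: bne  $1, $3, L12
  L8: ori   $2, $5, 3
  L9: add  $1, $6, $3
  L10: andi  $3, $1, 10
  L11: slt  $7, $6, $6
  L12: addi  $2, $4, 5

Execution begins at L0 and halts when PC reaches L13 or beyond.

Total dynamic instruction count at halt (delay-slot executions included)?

9

[0] sub  $4, $0, $4  →  {$0:0, $1:14, $2:5, $3:6, $4:65524, $5:9, $6:12, $7:4}
[1] slt  $4, $3, $1  →  {$0:0, $1:14, $2:5, $3:6, $4:1, $5:9, $6:12, $7:4}
[2] bne  $4, $1, L8  →  {$0:0, $1:14, $2:5, $3:6, $4:1, $5:9, $6:12, $7:4}  ⟨branch taken⟩
[3] xori  $7, $7, 0  →  {$0:0, $1:14, $2:5, $3:6, $4:1, $5:9, $6:12, $7:4}
[8] ori   $2, $5, 3  →  {$0:0, $1:14, $2:11, $3:6, $4:1, $5:9, $6:12, $7:4}
[9] add  $1, $6, $3  →  {$0:0, $1:18, $2:11, $3:6, $4:1, $5:9, $6:12, $7:4}
[10] andi  $3, $1, 10  →  {$0:0, $1:18, $2:11, $3:2, $4:1, $5:9, $6:12, $7:4}
[11] slt  $7, $6, $6  →  {$0:0, $1:18, $2:11, $3:2, $4:1, $5:9, $6:12, $7:0}
[12] addi  $2, $4, 5  →  {$0:0, $1:18, $2:6, $3:2, $4:1, $5:9, $6:12, $7:0}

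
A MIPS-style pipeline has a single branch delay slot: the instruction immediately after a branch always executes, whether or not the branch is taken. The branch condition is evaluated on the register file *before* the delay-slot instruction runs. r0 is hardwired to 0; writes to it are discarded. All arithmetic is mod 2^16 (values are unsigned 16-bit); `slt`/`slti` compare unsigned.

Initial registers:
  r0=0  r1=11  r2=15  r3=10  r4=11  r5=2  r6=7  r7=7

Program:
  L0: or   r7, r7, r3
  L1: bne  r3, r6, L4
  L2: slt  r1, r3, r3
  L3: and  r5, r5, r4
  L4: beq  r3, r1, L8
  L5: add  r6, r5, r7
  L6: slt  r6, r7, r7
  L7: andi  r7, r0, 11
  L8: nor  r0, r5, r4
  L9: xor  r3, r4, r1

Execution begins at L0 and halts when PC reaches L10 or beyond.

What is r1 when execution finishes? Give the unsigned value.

#0 or   r7, r7, r3 ; 0/11/15/10/11/2/7/15
#1 bne  r3, r6, L4 ; 0/11/15/10/11/2/7/15 ; →target
#2 slt  r1, r3, r3 ; 0/0/15/10/11/2/7/15
#4 beq  r3, r1, L8 ; 0/0/15/10/11/2/7/15 ; →fallthru
#5 add  r6, r5, r7 ; 0/0/15/10/11/2/17/15
#6 slt  r6, r7, r7 ; 0/0/15/10/11/2/0/15
#7 andi  r7, r0, 11 ; 0/0/15/10/11/2/0/0
#8 nor  r0, r5, r4 ; 0/0/15/10/11/2/0/0
#9 xor  r3, r4, r1 ; 0/0/15/11/11/2/0/0

0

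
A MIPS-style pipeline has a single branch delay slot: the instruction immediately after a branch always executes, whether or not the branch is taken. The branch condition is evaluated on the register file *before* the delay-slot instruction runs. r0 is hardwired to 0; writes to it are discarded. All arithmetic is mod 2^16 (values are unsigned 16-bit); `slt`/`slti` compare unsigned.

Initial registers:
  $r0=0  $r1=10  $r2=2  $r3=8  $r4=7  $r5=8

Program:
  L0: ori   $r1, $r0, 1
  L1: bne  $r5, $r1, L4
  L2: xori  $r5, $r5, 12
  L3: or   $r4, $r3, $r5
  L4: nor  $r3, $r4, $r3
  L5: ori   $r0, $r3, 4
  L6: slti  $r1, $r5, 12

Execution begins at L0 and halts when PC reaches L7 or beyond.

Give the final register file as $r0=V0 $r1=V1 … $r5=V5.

[0] ori   $r1, $r0, 1  →  {$r0:0, $r1:1, $r2:2, $r3:8, $r4:7, $r5:8}
[1] bne  $r5, $r1, L4  →  {$r0:0, $r1:1, $r2:2, $r3:8, $r4:7, $r5:8}  ⟨branch taken⟩
[2] xori  $r5, $r5, 12  →  {$r0:0, $r1:1, $r2:2, $r3:8, $r4:7, $r5:4}
[4] nor  $r3, $r4, $r3  →  {$r0:0, $r1:1, $r2:2, $r3:65520, $r4:7, $r5:4}
[5] ori   $r0, $r3, 4  →  {$r0:0, $r1:1, $r2:2, $r3:65520, $r4:7, $r5:4}
[6] slti  $r1, $r5, 12  →  {$r0:0, $r1:1, $r2:2, $r3:65520, $r4:7, $r5:4}

$r0=0 $r1=1 $r2=2 $r3=65520 $r4=7 $r5=4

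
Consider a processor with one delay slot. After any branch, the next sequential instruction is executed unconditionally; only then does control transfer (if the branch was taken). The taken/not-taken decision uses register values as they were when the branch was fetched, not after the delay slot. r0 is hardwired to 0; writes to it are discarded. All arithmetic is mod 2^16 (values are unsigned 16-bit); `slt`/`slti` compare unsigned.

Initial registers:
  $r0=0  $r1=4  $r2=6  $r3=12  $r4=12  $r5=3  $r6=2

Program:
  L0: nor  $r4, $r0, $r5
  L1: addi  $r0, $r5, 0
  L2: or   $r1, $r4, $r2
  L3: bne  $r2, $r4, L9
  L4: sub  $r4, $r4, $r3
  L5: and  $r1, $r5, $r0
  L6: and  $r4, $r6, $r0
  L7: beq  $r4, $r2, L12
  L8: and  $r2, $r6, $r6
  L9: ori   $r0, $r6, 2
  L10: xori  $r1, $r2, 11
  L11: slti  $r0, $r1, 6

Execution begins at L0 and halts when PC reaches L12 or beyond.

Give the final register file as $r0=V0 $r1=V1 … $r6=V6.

$r0=0 $r1=13 $r2=6 $r3=12 $r4=65520 $r5=3 $r6=2

  step pc=0: nor  $r4, $r0, $r5  regs=(0,4,6,12,65532,3,2)
  step pc=1: addi  $r0, $r5, 0  regs=(0,4,6,12,65532,3,2)
  step pc=2: or   $r1, $r4, $r2  regs=(0,65534,6,12,65532,3,2)
  step pc=3: bne  $r2, $r4, L9  cond=T  regs=(0,65534,6,12,65532,3,2)
  step pc=4: sub  $r4, $r4, $r3  regs=(0,65534,6,12,65520,3,2)
  step pc=9: ori   $r0, $r6, 2  regs=(0,65534,6,12,65520,3,2)
  step pc=10: xori  $r1, $r2, 11  regs=(0,13,6,12,65520,3,2)
  step pc=11: slti  $r0, $r1, 6  regs=(0,13,6,12,65520,3,2)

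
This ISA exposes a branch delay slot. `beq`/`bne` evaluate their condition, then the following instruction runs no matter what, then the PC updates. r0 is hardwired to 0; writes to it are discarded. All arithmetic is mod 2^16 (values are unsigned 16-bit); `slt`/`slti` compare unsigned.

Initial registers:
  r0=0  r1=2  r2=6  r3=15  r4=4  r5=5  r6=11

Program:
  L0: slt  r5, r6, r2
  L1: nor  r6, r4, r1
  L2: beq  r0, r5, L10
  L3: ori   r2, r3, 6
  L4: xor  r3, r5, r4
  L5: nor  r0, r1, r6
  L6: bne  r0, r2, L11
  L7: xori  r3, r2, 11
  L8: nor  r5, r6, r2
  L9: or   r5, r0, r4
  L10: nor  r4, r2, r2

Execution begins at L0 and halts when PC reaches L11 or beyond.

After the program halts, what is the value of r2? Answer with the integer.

#0 slt  r5, r6, r2 ; 0/2/6/15/4/0/11
#1 nor  r6, r4, r1 ; 0/2/6/15/4/0/65529
#2 beq  r0, r5, L10 ; 0/2/6/15/4/0/65529 ; →target
#3 ori   r2, r3, 6 ; 0/2/15/15/4/0/65529
#10 nor  r4, r2, r2 ; 0/2/15/15/65520/0/65529

15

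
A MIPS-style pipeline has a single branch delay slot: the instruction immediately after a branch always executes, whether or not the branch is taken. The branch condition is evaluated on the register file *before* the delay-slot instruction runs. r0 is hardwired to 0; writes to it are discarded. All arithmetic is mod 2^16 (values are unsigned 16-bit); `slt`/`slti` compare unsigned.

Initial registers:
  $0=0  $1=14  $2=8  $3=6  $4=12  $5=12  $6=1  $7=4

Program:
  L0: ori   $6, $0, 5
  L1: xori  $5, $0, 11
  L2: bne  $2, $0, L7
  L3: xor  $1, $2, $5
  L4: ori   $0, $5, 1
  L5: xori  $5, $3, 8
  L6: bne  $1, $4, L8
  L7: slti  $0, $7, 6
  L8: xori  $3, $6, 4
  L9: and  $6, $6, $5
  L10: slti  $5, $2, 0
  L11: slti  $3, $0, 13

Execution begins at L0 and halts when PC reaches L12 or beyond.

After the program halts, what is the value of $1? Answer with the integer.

3

  step pc=0: ori   $6, $0, 5  regs=(0,14,8,6,12,12,5,4)
  step pc=1: xori  $5, $0, 11  regs=(0,14,8,6,12,11,5,4)
  step pc=2: bne  $2, $0, L7  cond=T  regs=(0,14,8,6,12,11,5,4)
  step pc=3: xor  $1, $2, $5  regs=(0,3,8,6,12,11,5,4)
  step pc=7: slti  $0, $7, 6  regs=(0,3,8,6,12,11,5,4)
  step pc=8: xori  $3, $6, 4  regs=(0,3,8,1,12,11,5,4)
  step pc=9: and  $6, $6, $5  regs=(0,3,8,1,12,11,1,4)
  step pc=10: slti  $5, $2, 0  regs=(0,3,8,1,12,0,1,4)
  step pc=11: slti  $3, $0, 13  regs=(0,3,8,1,12,0,1,4)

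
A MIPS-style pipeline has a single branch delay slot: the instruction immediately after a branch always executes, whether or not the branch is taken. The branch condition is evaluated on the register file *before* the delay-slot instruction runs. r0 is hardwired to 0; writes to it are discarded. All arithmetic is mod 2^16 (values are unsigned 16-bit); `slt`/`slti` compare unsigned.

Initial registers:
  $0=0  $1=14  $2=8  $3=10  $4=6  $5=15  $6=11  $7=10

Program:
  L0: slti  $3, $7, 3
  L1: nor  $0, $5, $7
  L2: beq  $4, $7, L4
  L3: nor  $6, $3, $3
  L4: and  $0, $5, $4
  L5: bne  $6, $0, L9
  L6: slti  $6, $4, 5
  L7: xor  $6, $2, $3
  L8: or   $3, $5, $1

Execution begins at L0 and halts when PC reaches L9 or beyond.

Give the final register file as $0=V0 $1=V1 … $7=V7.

#0 slti  $3, $7, 3 ; 0/14/8/0/6/15/11/10
#1 nor  $0, $5, $7 ; 0/14/8/0/6/15/11/10
#2 beq  $4, $7, L4 ; 0/14/8/0/6/15/11/10 ; →fallthru
#3 nor  $6, $3, $3 ; 0/14/8/0/6/15/65535/10
#4 and  $0, $5, $4 ; 0/14/8/0/6/15/65535/10
#5 bne  $6, $0, L9 ; 0/14/8/0/6/15/65535/10 ; →target
#6 slti  $6, $4, 5 ; 0/14/8/0/6/15/0/10

$0=0 $1=14 $2=8 $3=0 $4=6 $5=15 $6=0 $7=10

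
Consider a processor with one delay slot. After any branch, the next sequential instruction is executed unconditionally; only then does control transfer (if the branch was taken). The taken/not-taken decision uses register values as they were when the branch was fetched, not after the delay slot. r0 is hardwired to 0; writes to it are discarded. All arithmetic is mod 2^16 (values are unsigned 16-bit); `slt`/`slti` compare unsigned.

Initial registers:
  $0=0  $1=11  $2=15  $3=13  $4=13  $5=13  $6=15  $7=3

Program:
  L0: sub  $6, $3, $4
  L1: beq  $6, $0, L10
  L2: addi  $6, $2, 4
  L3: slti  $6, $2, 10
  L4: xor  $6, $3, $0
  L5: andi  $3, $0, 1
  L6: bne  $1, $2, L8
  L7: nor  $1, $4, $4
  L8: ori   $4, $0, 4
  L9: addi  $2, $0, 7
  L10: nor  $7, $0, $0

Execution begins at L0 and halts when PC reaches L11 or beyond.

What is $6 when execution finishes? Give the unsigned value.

[0] sub  $6, $3, $4  →  {$0:0, $1:11, $2:15, $3:13, $4:13, $5:13, $6:0, $7:3}
[1] beq  $6, $0, L10  →  {$0:0, $1:11, $2:15, $3:13, $4:13, $5:13, $6:0, $7:3}  ⟨branch taken⟩
[2] addi  $6, $2, 4  →  {$0:0, $1:11, $2:15, $3:13, $4:13, $5:13, $6:19, $7:3}
[10] nor  $7, $0, $0  →  {$0:0, $1:11, $2:15, $3:13, $4:13, $5:13, $6:19, $7:65535}

19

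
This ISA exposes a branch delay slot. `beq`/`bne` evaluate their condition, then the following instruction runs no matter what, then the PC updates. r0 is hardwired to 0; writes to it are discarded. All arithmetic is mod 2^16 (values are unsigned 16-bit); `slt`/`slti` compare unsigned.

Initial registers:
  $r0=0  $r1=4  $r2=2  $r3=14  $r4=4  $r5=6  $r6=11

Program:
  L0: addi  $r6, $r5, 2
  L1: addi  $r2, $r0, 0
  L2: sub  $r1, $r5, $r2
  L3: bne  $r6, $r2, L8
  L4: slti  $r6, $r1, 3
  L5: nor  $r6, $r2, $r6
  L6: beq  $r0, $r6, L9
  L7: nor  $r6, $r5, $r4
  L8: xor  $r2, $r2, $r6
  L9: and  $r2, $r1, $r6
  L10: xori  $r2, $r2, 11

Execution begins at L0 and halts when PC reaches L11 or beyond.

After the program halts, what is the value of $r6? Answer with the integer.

PC=0  addi  $r6, $r5, 2      | $r0=0 $r1=4 $r2=2 $r3=14 $r4=4 $r5=6 $r6=8
PC=1  addi  $r2, $r0, 0      | $r0=0 $r1=4 $r2=0 $r3=14 $r4=4 $r5=6 $r6=8
PC=2  sub  $r1, $r5, $r2     | $r0=0 $r1=6 $r2=0 $r3=14 $r4=4 $r5=6 $r6=8
PC=3  bne  $r6, $r2, L8      | $r0=0 $r1=6 $r2=0 $r3=14 $r4=4 $r5=6 $r6=8  [TAKEN]
PC=4  slti  $r6, $r1, 3      | $r0=0 $r1=6 $r2=0 $r3=14 $r4=4 $r5=6 $r6=0
PC=8  xor  $r2, $r2, $r6     | $r0=0 $r1=6 $r2=0 $r3=14 $r4=4 $r5=6 $r6=0
PC=9  and  $r2, $r1, $r6     | $r0=0 $r1=6 $r2=0 $r3=14 $r4=4 $r5=6 $r6=0
PC=10 xori  $r2, $r2, 11     | $r0=0 $r1=6 $r2=11 $r3=14 $r4=4 $r5=6 $r6=0

0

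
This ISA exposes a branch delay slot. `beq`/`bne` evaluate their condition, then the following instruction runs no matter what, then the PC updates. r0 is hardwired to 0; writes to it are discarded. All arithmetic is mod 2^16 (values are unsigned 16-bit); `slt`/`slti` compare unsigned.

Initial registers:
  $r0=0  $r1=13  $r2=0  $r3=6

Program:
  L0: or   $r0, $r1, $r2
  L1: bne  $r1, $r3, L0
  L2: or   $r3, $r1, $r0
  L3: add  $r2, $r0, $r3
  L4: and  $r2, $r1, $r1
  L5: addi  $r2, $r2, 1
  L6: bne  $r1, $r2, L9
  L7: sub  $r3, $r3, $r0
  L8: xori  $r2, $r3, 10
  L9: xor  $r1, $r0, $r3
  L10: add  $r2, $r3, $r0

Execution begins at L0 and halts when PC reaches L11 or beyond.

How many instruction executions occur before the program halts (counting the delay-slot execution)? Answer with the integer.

  step pc=0: or   $r0, $r1, $r2  regs=(0,13,0,6)
  step pc=1: bne  $r1, $r3, L0  cond=T  regs=(0,13,0,6)
  step pc=2: or   $r3, $r1, $r0  regs=(0,13,0,13)
  step pc=0: or   $r0, $r1, $r2  regs=(0,13,0,13)
  step pc=1: bne  $r1, $r3, L0  cond=F  regs=(0,13,0,13)
  step pc=2: or   $r3, $r1, $r0  regs=(0,13,0,13)
  step pc=3: add  $r2, $r0, $r3  regs=(0,13,13,13)
  step pc=4: and  $r2, $r1, $r1  regs=(0,13,13,13)
  step pc=5: addi  $r2, $r2, 1  regs=(0,13,14,13)
  step pc=6: bne  $r1, $r2, L9  cond=T  regs=(0,13,14,13)
  step pc=7: sub  $r3, $r3, $r0  regs=(0,13,14,13)
  step pc=9: xor  $r1, $r0, $r3  regs=(0,13,14,13)
  step pc=10: add  $r2, $r3, $r0  regs=(0,13,13,13)

13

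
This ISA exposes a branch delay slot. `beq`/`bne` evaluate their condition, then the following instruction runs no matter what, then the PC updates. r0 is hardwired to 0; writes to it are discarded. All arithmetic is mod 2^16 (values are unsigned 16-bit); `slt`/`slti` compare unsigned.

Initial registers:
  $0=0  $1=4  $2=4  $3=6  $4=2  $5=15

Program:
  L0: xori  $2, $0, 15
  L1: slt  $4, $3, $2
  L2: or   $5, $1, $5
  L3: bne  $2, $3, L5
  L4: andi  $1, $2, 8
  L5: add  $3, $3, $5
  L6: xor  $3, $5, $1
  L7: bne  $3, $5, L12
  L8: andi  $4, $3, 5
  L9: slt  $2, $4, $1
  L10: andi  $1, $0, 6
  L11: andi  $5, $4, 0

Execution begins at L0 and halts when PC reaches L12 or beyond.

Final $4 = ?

PC=0  xori  $2, $0, 15       | $0=0 $1=4 $2=15 $3=6 $4=2 $5=15
PC=1  slt  $4, $3, $2        | $0=0 $1=4 $2=15 $3=6 $4=1 $5=15
PC=2  or   $5, $1, $5        | $0=0 $1=4 $2=15 $3=6 $4=1 $5=15
PC=3  bne  $2, $3, L5        | $0=0 $1=4 $2=15 $3=6 $4=1 $5=15  [TAKEN]
PC=4  andi  $1, $2, 8        | $0=0 $1=8 $2=15 $3=6 $4=1 $5=15
PC=5  add  $3, $3, $5        | $0=0 $1=8 $2=15 $3=21 $4=1 $5=15
PC=6  xor  $3, $5, $1        | $0=0 $1=8 $2=15 $3=7 $4=1 $5=15
PC=7  bne  $3, $5, L12       | $0=0 $1=8 $2=15 $3=7 $4=1 $5=15  [TAKEN]
PC=8  andi  $4, $3, 5        | $0=0 $1=8 $2=15 $3=7 $4=5 $5=15

5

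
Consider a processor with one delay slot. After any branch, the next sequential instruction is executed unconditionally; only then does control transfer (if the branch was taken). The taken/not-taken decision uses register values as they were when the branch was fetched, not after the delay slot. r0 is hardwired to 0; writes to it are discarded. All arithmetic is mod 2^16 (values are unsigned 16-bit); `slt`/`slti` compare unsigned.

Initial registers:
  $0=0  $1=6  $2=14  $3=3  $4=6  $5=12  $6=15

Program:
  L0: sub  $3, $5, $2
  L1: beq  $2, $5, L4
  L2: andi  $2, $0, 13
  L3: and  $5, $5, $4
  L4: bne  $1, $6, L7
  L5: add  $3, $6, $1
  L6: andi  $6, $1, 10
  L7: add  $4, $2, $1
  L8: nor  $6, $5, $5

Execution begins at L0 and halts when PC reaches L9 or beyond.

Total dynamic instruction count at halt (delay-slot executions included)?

8

#0 sub  $3, $5, $2 ; 0/6/14/65534/6/12/15
#1 beq  $2, $5, L4 ; 0/6/14/65534/6/12/15 ; →fallthru
#2 andi  $2, $0, 13 ; 0/6/0/65534/6/12/15
#3 and  $5, $5, $4 ; 0/6/0/65534/6/4/15
#4 bne  $1, $6, L7 ; 0/6/0/65534/6/4/15 ; →target
#5 add  $3, $6, $1 ; 0/6/0/21/6/4/15
#7 add  $4, $2, $1 ; 0/6/0/21/6/4/15
#8 nor  $6, $5, $5 ; 0/6/0/21/6/4/65531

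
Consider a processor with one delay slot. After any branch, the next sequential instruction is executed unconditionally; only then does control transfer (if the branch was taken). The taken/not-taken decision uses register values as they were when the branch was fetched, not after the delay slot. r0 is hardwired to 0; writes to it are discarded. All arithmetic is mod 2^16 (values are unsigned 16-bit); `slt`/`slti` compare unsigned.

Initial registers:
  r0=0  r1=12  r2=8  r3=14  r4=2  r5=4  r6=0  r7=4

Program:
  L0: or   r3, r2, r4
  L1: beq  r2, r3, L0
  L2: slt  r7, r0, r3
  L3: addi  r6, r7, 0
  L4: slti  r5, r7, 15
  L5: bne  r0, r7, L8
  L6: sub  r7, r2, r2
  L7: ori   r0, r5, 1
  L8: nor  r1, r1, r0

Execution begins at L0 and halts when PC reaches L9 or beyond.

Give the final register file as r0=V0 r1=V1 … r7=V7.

[0] or   r3, r2, r4  →  {r0:0, r1:12, r2:8, r3:10, r4:2, r5:4, r6:0, r7:4}
[1] beq  r2, r3, L0  →  {r0:0, r1:12, r2:8, r3:10, r4:2, r5:4, r6:0, r7:4}  ⟨branch fallthrough⟩
[2] slt  r7, r0, r3  →  {r0:0, r1:12, r2:8, r3:10, r4:2, r5:4, r6:0, r7:1}
[3] addi  r6, r7, 0  →  {r0:0, r1:12, r2:8, r3:10, r4:2, r5:4, r6:1, r7:1}
[4] slti  r5, r7, 15  →  {r0:0, r1:12, r2:8, r3:10, r4:2, r5:1, r6:1, r7:1}
[5] bne  r0, r7, L8  →  {r0:0, r1:12, r2:8, r3:10, r4:2, r5:1, r6:1, r7:1}  ⟨branch taken⟩
[6] sub  r7, r2, r2  →  {r0:0, r1:12, r2:8, r3:10, r4:2, r5:1, r6:1, r7:0}
[8] nor  r1, r1, r0  →  {r0:0, r1:65523, r2:8, r3:10, r4:2, r5:1, r6:1, r7:0}

r0=0 r1=65523 r2=8 r3=10 r4=2 r5=1 r6=1 r7=0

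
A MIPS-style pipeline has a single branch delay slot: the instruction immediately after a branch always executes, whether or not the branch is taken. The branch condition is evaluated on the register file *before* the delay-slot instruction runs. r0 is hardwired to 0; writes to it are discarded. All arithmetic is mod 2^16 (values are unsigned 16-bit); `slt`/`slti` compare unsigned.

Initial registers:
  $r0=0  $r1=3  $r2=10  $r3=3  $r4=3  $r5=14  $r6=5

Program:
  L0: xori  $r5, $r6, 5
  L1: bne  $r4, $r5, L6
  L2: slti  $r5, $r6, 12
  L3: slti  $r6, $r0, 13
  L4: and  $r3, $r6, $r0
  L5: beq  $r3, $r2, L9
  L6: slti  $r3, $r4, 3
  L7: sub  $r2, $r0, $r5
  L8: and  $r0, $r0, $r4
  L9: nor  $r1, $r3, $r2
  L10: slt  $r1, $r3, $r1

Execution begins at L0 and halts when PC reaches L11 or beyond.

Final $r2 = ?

  step pc=0: xori  $r5, $r6, 5  regs=(0,3,10,3,3,0,5)
  step pc=1: bne  $r4, $r5, L6  cond=T  regs=(0,3,10,3,3,0,5)
  step pc=2: slti  $r5, $r6, 12  regs=(0,3,10,3,3,1,5)
  step pc=6: slti  $r3, $r4, 3  regs=(0,3,10,0,3,1,5)
  step pc=7: sub  $r2, $r0, $r5  regs=(0,3,65535,0,3,1,5)
  step pc=8: and  $r0, $r0, $r4  regs=(0,3,65535,0,3,1,5)
  step pc=9: nor  $r1, $r3, $r2  regs=(0,0,65535,0,3,1,5)
  step pc=10: slt  $r1, $r3, $r1  regs=(0,0,65535,0,3,1,5)

65535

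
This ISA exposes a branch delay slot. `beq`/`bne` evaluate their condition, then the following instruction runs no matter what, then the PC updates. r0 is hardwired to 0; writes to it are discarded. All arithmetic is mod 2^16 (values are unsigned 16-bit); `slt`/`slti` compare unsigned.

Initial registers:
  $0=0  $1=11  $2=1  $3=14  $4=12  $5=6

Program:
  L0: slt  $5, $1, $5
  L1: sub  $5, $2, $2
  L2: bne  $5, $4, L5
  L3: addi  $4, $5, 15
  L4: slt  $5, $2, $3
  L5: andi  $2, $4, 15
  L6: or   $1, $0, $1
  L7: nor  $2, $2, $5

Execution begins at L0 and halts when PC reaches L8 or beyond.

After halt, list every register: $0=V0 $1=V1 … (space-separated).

$0=0 $1=11 $2=65520 $3=14 $4=15 $5=0

#0 slt  $5, $1, $5 ; 0/11/1/14/12/0
#1 sub  $5, $2, $2 ; 0/11/1/14/12/0
#2 bne  $5, $4, L5 ; 0/11/1/14/12/0 ; →target
#3 addi  $4, $5, 15 ; 0/11/1/14/15/0
#5 andi  $2, $4, 15 ; 0/11/15/14/15/0
#6 or   $1, $0, $1 ; 0/11/15/14/15/0
#7 nor  $2, $2, $5 ; 0/11/65520/14/15/0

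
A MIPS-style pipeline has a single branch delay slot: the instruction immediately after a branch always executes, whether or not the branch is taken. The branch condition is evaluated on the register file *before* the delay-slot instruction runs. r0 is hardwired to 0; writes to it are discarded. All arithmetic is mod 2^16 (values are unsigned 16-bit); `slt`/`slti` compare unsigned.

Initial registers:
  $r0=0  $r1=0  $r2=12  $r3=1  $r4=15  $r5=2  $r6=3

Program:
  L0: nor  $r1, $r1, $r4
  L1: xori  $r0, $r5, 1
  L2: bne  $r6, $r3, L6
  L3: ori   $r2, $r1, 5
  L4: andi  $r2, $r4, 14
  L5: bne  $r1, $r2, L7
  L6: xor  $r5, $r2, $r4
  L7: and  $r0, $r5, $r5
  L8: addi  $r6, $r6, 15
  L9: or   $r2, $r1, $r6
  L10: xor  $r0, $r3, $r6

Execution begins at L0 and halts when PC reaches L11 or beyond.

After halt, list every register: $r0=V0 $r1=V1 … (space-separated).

  step pc=0: nor  $r1, $r1, $r4  regs=(0,65520,12,1,15,2,3)
  step pc=1: xori  $r0, $r5, 1  regs=(0,65520,12,1,15,2,3)
  step pc=2: bne  $r6, $r3, L6  cond=T  regs=(0,65520,12,1,15,2,3)
  step pc=3: ori   $r2, $r1, 5  regs=(0,65520,65525,1,15,2,3)
  step pc=6: xor  $r5, $r2, $r4  regs=(0,65520,65525,1,15,65530,3)
  step pc=7: and  $r0, $r5, $r5  regs=(0,65520,65525,1,15,65530,3)
  step pc=8: addi  $r6, $r6, 15  regs=(0,65520,65525,1,15,65530,18)
  step pc=9: or   $r2, $r1, $r6  regs=(0,65520,65522,1,15,65530,18)
  step pc=10: xor  $r0, $r3, $r6  regs=(0,65520,65522,1,15,65530,18)

$r0=0 $r1=65520 $r2=65522 $r3=1 $r4=15 $r5=65530 $r6=18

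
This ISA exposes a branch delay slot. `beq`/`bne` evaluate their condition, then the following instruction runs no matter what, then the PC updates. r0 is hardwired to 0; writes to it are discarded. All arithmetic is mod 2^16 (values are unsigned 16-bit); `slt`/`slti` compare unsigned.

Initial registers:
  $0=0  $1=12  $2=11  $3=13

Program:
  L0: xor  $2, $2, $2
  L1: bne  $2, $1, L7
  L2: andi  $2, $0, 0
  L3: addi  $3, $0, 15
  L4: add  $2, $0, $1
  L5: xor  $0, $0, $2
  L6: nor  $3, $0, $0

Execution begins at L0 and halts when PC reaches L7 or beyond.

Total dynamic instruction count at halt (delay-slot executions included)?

3

  step pc=0: xor  $2, $2, $2  regs=(0,12,0,13)
  step pc=1: bne  $2, $1, L7  cond=T  regs=(0,12,0,13)
  step pc=2: andi  $2, $0, 0  regs=(0,12,0,13)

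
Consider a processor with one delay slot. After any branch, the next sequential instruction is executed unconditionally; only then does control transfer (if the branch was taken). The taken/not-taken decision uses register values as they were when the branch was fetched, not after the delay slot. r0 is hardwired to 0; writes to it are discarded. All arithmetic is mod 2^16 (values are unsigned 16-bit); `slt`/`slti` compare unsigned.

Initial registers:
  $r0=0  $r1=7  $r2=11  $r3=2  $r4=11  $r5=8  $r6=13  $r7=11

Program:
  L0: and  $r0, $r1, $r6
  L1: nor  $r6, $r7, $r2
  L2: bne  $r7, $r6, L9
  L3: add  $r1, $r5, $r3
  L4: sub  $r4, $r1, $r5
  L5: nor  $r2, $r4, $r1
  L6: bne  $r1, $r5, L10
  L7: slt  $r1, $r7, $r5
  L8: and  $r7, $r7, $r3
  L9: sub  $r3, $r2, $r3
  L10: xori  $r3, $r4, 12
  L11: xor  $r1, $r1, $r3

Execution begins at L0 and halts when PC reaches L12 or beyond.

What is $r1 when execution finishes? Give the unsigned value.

PC=0  and  $r0, $r1, $r6     | $r0=0 $r1=7 $r2=11 $r3=2 $r4=11 $r5=8 $r6=13 $r7=11
PC=1  nor  $r6, $r7, $r2     | $r0=0 $r1=7 $r2=11 $r3=2 $r4=11 $r5=8 $r6=65524 $r7=11
PC=2  bne  $r7, $r6, L9      | $r0=0 $r1=7 $r2=11 $r3=2 $r4=11 $r5=8 $r6=65524 $r7=11  [TAKEN]
PC=3  add  $r1, $r5, $r3     | $r0=0 $r1=10 $r2=11 $r3=2 $r4=11 $r5=8 $r6=65524 $r7=11
PC=9  sub  $r3, $r2, $r3     | $r0=0 $r1=10 $r2=11 $r3=9 $r4=11 $r5=8 $r6=65524 $r7=11
PC=10 xori  $r3, $r4, 12     | $r0=0 $r1=10 $r2=11 $r3=7 $r4=11 $r5=8 $r6=65524 $r7=11
PC=11 xor  $r1, $r1, $r3     | $r0=0 $r1=13 $r2=11 $r3=7 $r4=11 $r5=8 $r6=65524 $r7=11

13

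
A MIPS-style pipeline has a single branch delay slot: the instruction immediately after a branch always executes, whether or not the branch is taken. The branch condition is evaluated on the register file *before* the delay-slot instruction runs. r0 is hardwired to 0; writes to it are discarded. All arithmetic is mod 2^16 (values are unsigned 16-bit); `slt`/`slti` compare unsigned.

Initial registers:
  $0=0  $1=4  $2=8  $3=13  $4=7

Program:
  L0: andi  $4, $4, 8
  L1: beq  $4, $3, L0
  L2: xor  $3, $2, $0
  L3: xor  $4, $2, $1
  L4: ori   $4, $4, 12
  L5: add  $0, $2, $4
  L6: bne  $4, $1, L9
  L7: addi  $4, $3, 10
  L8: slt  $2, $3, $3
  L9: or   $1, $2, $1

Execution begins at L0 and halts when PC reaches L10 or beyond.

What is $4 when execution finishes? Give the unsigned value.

18

PC=0  andi  $4, $4, 8        | $0=0 $1=4 $2=8 $3=13 $4=0
PC=1  beq  $4, $3, L0        | $0=0 $1=4 $2=8 $3=13 $4=0  [not taken]
PC=2  xor  $3, $2, $0        | $0=0 $1=4 $2=8 $3=8 $4=0
PC=3  xor  $4, $2, $1        | $0=0 $1=4 $2=8 $3=8 $4=12
PC=4  ori   $4, $4, 12       | $0=0 $1=4 $2=8 $3=8 $4=12
PC=5  add  $0, $2, $4        | $0=0 $1=4 $2=8 $3=8 $4=12
PC=6  bne  $4, $1, L9        | $0=0 $1=4 $2=8 $3=8 $4=12  [TAKEN]
PC=7  addi  $4, $3, 10       | $0=0 $1=4 $2=8 $3=8 $4=18
PC=9  or   $1, $2, $1        | $0=0 $1=12 $2=8 $3=8 $4=18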